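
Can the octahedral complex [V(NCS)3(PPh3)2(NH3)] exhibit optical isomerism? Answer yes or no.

no

In an octahedral complex each vertex has one trans partner and four cis neighbours.
Working through the distinct placements yields 3 geometric isomers: NCS mer, PPh3 trans; NCS mer, PPh3 cis; NCS fac, PPh3 cis.
Each arrangement has an internal mirror plane or centre of symmetry, so none is chiral.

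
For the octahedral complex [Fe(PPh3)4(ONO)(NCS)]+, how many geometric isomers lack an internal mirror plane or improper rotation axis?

The six octahedral sites form three mutually perpendicular trans pairs.
Working through the distinct placements yields 2 geometric isomers: ONO and NCS mutually trans; ONO and NCS mutually cis.
Each arrangement has an internal mirror plane or centre of symmetry, so none is chiral.

0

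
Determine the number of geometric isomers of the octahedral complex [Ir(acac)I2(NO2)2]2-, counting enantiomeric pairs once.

The six octahedral sites form three mutually perpendicular trans pairs.
Each acac is bidentate and must span two cis positions.
Systematic placement gives 3 geometric isomers: I trans, NO2 cis; I cis, NO2 cis (chiral); I cis, NO2 trans.

3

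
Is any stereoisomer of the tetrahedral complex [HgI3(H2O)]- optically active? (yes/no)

no

All four vertices of a tetrahedron are equivalent and mutually adjacent, so cis/trans isomerism cannot arise.
Only one geometric arrangement is possible.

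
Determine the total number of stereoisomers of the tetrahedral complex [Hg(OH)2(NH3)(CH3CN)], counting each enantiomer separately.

Only one geometric arrangement is possible.

1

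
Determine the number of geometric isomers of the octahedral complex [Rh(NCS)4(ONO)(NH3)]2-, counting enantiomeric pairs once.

2

The six octahedral sites form three mutually perpendicular trans pairs.
There are 2 geometric isomers: ONO and NH3 mutually trans; ONO and NH3 mutually cis.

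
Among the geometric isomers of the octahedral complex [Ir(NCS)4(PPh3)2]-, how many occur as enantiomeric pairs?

In an octahedral complex each vertex has one trans partner and four cis neighbours.
Systematic placement gives 2 geometric isomers: PPh3 trans; PPh3 cis.
Each arrangement has an internal mirror plane or centre of symmetry, so none is chiral.

0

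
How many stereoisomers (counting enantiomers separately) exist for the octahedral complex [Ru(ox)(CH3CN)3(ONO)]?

2

In an octahedral complex each vertex has one trans partner and four cis neighbours.
Each ox is bidentate and must span two cis positions.
There are 2 geometric isomers: CH3CN mer; CH3CN fac.
Each arrangement has an internal mirror plane or centre of symmetry, so none is chiral.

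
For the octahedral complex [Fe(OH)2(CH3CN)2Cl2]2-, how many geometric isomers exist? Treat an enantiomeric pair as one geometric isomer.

5

The six octahedral sites form three mutually perpendicular trans pairs.
There are 5 geometric isomers: OH trans, CH3CN trans, Cl trans; OH cis, CH3CN trans, Cl cis; OH trans, CH3CN cis, Cl cis; OH cis, CH3CN cis, Cl cis (chiral); OH cis, CH3CN cis, Cl trans.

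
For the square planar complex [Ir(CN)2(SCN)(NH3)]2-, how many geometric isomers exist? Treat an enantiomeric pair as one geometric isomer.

A square has two trans pairs of vertices; adjacent vertices are cis.
There are 2 geometric isomers: CN cis; CN trans.

2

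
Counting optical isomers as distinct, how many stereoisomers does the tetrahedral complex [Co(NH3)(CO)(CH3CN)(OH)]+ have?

2

All four vertices of a tetrahedron are equivalent and mutually adjacent, so cis/trans isomerism cannot arise.
Only one geometric arrangement is possible; it has no improper symmetry element, so it exists as a pair of enantiomers (2 stereoisomers).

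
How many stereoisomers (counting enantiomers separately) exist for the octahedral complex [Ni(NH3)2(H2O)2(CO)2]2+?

An octahedron has six vertices in three trans pairs; every non-trans pair is cis.
There are 5 geometric isomers: NH3 trans, H2O trans, CO trans; NH3 cis, H2O cis, CO trans; NH3 trans, H2O cis, CO cis; NH3 cis, H2O cis, CO cis (chiral); NH3 cis, H2O trans, CO cis.
One of these lacks any improper symmetry element and so occurs as an enantiomeric pair, giving 5 + 1 = 6 stereoisomers in total.

6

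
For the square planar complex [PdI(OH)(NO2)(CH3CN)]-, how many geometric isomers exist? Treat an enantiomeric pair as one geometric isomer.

In a square planar complex each vertex has one trans partner and two cis neighbours.
The distinct arrangements are (3 in all): (CH3CN/NO2 trans, I/OH trans); (CH3CN/OH trans, I/NO2 trans); (CH3CN/I trans, NO2/OH trans).

3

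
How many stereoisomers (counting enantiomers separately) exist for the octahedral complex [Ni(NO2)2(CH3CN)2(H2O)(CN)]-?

8

The six octahedral sites form three mutually perpendicular trans pairs.
The distinct arrangements are (6 in all): NO2 trans, CH3CN trans; NO2 cis, CH3CN trans; NO2 trans, CH3CN cis; NO2 cis, CH3CN cis (3 arrangements, 2 chiral).
Of these, 2 lack any improper symmetry element and so occur as enantiomeric pairs, giving 6 + 2 = 8 stereoisomers in total.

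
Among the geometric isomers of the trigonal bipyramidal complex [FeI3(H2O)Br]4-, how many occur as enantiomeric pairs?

0

In a trigonal bipyramid the two axial positions differ from the three equatorial ones.
Systematic placement gives 4 geometric isomers: H2O axial, Br axial; H2O equatorial, Br axial; H2O axial, Br equatorial; H2O equatorial, Br equatorial.
Each arrangement has an internal mirror plane or centre of symmetry, so none is chiral.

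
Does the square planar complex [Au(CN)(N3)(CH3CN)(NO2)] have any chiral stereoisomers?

A square has two trans pairs of vertices; adjacent vertices are cis.
Systematic placement gives 3 geometric isomers: (CH3CN/N3 trans, CN/NO2 trans); (CH3CN/NO2 trans, CN/N3 trans); (CH3CN/CN trans, N3/NO2 trans).
Each arrangement has an internal mirror plane or centre of symmetry, so none is chiral.

no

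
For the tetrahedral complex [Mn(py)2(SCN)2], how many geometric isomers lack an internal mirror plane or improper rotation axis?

0

All four vertices of a tetrahedron are equivalent and mutually adjacent, so cis/trans isomerism cannot arise.
Only one geometric arrangement is possible.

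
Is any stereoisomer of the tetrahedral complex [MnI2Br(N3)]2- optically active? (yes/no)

All four vertices of a tetrahedron are equivalent and mutually adjacent, so cis/trans isomerism cannot arise.
Only one geometric arrangement is possible.

no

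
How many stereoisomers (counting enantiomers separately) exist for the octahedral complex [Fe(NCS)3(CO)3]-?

An octahedron has six vertices in three trans pairs; every non-trans pair is cis.
Working through the distinct placements yields 2 geometric isomers: NCS mer; NCS fac.
Each arrangement has an internal mirror plane or centre of symmetry, so none is chiral.

2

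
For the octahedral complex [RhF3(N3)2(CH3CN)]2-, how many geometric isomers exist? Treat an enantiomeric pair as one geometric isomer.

3

Systematic placement gives 3 geometric isomers: F mer, N3 trans; F fac, N3 cis; F mer, N3 cis.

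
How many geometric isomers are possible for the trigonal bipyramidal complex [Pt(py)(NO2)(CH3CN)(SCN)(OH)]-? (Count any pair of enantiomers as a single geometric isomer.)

10

A trigonal bipyramid has two axial and three equatorial sites, which are chemically inequivalent.
Placing the ligands in turn and identifying arrangements related by rotation or reflection leaves 10 distinct geometric isomers.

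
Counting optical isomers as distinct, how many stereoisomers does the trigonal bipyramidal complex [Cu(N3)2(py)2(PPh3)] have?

6

Exhaustive case analysis gives 5 geometric isomers.
One of these lacks any improper symmetry element and so occurs as an enantiomeric pair, giving 5 + 1 = 6 stereoisomers in total.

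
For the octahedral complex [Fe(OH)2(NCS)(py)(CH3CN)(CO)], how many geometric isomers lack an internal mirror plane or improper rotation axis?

The six octahedral sites form three mutually perpendicular trans pairs.
Exhaustive case analysis gives 9 geometric isomers.
Of these, 6 lack any improper symmetry element and so occur as enantiomeric pairs, giving 9 + 6 = 15 stereoisomers in total.

6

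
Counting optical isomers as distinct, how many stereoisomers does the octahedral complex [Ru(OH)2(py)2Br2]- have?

6

In an octahedral complex each vertex has one trans partner and four cis neighbours.
The distinct arrangements are (5 in all): OH trans, py trans, Br trans; OH cis, py cis, Br trans; OH cis, py trans, Br cis; OH cis, py cis, Br cis (chiral); OH trans, py cis, Br cis.
One of these lacks any improper symmetry element and so occurs as an enantiomeric pair, giving 5 + 1 = 6 stereoisomers in total.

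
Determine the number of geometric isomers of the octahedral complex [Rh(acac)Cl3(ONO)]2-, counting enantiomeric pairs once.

The six octahedral sites form three mutually perpendicular trans pairs.
Each acac is bidentate and must span two cis positions.
Working through the distinct placements yields 2 geometric isomers: Cl mer; Cl fac.

2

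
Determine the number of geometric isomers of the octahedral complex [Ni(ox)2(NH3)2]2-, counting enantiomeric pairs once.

An octahedron has six vertices in three trans pairs; every non-trans pair is cis.
Each ox is bidentate and must span two cis positions.
Working through the distinct placements yields 2 geometric isomers: NH3 trans; NH3 cis (chiral).

2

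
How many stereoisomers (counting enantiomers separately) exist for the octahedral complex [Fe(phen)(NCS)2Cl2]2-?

An octahedron has six vertices in three trans pairs; every non-trans pair is cis.
Each phen is bidentate and must span two cis positions.
The distinct arrangements are (3 in all): NCS cis, Cl trans; NCS cis, Cl cis (chiral); NCS trans, Cl cis.
One of these lacks any improper symmetry element and so occurs as an enantiomeric pair, giving 3 + 1 = 4 stereoisomers in total.

4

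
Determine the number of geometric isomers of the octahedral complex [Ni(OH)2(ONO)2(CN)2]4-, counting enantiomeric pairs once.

5

The six octahedral sites form three mutually perpendicular trans pairs.
Working through the distinct placements yields 5 geometric isomers: OH trans, ONO trans, CN trans; OH cis, ONO cis, CN trans; OH cis, ONO trans, CN cis; OH cis, ONO cis, CN cis (chiral); OH trans, ONO cis, CN cis.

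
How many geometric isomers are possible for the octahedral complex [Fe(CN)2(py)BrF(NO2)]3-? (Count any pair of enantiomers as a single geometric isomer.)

9

An octahedron has six vertices in three trans pairs; every non-trans pair is cis.
Placing the ligands in turn and identifying arrangements related by rotation or reflection leaves 9 distinct geometric isomers.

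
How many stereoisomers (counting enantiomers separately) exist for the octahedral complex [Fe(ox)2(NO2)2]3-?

3

Each ox is bidentate and must span two cis positions.
The distinct arrangements are (2 in all): NO2 trans; NO2 cis (chiral).
One of these lacks any improper symmetry element and so occurs as an enantiomeric pair, giving 2 + 1 = 3 stereoisomers in total.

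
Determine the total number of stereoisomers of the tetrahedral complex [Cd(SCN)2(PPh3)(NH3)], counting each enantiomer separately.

All four vertices of a tetrahedron are equivalent and mutually adjacent, so cis/trans isomerism cannot arise.
Only one geometric arrangement is possible.

1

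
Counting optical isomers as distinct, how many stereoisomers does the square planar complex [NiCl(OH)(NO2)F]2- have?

3

In a square planar complex each vertex has one trans partner and two cis neighbours.
There are 3 geometric isomers: (Cl/NO2 trans, F/OH trans); (Cl/OH trans, F/NO2 trans); (Cl/F trans, NO2/OH trans).
Each arrangement has an internal mirror plane or centre of symmetry, so none is chiral.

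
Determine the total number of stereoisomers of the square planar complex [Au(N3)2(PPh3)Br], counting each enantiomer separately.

Working through the distinct placements yields 2 geometric isomers: N3 cis; N3 trans.
Each arrangement has an internal mirror plane or centre of symmetry, so none is chiral.

2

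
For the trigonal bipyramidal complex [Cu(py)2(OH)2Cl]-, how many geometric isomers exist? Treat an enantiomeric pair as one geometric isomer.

5

A trigonal bipyramid has two axial and three equatorial sites, which are chemically inequivalent.
Exhaustive case analysis gives 5 geometric isomers.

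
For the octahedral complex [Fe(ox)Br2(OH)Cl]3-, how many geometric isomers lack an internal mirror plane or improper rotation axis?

In an octahedral complex each vertex has one trans partner and four cis neighbours.
Each ox is bidentate and must span two cis positions.
Working through the distinct placements yields 4 geometric isomers: Br trans; Br cis (3 arrangements, 2 chiral).
Of these, 2 lack any improper symmetry element and so occur as enantiomeric pairs, giving 4 + 2 = 6 stereoisomers in total.

2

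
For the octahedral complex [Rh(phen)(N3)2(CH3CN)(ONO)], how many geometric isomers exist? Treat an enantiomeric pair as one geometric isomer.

An octahedron has six vertices in three trans pairs; every non-trans pair is cis.
Each phen is bidentate and must span two cis positions.
Systematic placement gives 4 geometric isomers: N3 cis (3 arrangements, 2 chiral); N3 trans.

4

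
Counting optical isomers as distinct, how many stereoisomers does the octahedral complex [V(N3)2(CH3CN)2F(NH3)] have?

8

An octahedron has six vertices in three trans pairs; every non-trans pair is cis.
Working through the distinct placements yields 6 geometric isomers: N3 cis, CH3CN trans; N3 trans, CH3CN trans; N3 cis, CH3CN cis (3 arrangements, 2 chiral); N3 trans, CH3CN cis.
Of these, 2 lack any improper symmetry element and so occur as enantiomeric pairs, giving 6 + 2 = 8 stereoisomers in total.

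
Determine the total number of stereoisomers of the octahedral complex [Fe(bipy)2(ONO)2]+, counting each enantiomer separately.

3

An octahedron has six vertices in three trans pairs; every non-trans pair is cis.
Each bipy is bidentate and must span two cis positions.
Systematic placement gives 2 geometric isomers: ONO trans; ONO cis (chiral).
One of these lacks any improper symmetry element and so occurs as an enantiomeric pair, giving 2 + 1 = 3 stereoisomers in total.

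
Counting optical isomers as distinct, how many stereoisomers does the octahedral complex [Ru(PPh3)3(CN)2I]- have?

In an octahedral complex each vertex has one trans partner and four cis neighbours.
Working through the distinct placements yields 3 geometric isomers: PPh3 mer, CN trans; PPh3 mer, CN cis; PPh3 fac, CN cis.
Each arrangement has an internal mirror plane or centre of symmetry, so none is chiral.

3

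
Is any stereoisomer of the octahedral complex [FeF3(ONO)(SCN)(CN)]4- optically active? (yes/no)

In an octahedral complex each vertex has one trans partner and four cis neighbours.
Systematic placement gives 4 geometric isomers: F mer (3 arrangements); F fac (chiral).
One of these lacks any improper symmetry element and so occurs as an enantiomeric pair, giving 4 + 1 = 5 stereoisomers in total.

yes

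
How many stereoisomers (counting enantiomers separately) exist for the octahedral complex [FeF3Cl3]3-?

2

An octahedron has six vertices in three trans pairs; every non-trans pair is cis.
There are 2 geometric isomers: F mer; F fac.
Each arrangement has an internal mirror plane or centre of symmetry, so none is chiral.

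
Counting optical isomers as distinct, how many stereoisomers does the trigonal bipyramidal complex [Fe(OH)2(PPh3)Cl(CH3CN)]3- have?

Exhaustive case analysis gives 7 geometric isomers.
Of these, 3 lack any improper symmetry element and so occur as enantiomeric pairs, giving 7 + 3 = 10 stereoisomers in total.

10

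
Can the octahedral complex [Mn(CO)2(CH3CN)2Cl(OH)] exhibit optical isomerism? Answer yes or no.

An octahedron has six vertices in three trans pairs; every non-trans pair is cis.
There are 6 geometric isomers: CO trans, CH3CN trans; CO cis, CH3CN trans; CO cis, CH3CN cis (3 arrangements, 2 chiral); CO trans, CH3CN cis.
Of these, 2 lack any improper symmetry element and so occur as enantiomeric pairs, giving 6 + 2 = 8 stereoisomers in total.

yes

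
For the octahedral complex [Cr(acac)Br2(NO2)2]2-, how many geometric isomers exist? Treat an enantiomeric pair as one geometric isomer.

3

In an octahedral complex each vertex has one trans partner and four cis neighbours.
Each acac is bidentate and must span two cis positions.
The distinct arrangements are (3 in all): Br trans, NO2 cis; Br cis, NO2 cis (chiral); Br cis, NO2 trans.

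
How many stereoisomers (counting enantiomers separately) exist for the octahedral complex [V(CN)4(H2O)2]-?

The distinct arrangements are (2 in all): H2O trans; H2O cis.
Each arrangement has an internal mirror plane or centre of symmetry, so none is chiral.

2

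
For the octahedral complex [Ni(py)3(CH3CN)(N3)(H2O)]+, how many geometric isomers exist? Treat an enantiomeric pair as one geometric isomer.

There are 4 geometric isomers: py mer (3 arrangements); py fac (chiral).

4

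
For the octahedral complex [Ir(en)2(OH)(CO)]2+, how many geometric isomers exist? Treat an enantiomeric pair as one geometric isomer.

In an octahedral complex each vertex has one trans partner and four cis neighbours.
Each en is bidentate and must span two cis positions.
The distinct arrangements are (2 in all): OH and CO mutually trans; OH and CO mutually cis (chiral).

2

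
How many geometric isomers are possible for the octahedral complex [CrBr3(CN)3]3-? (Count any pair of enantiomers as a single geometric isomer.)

2

An octahedron has six vertices in three trans pairs; every non-trans pair is cis.
Working through the distinct placements yields 2 geometric isomers: Br mer; Br fac.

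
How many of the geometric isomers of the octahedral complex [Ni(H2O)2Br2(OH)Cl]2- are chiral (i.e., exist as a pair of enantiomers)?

An octahedron has six vertices in three trans pairs; every non-trans pair is cis.
There are 6 geometric isomers: H2O cis, Br trans; H2O trans, Br trans; H2O cis, Br cis (3 arrangements, 2 chiral); H2O trans, Br cis.
Of these, 2 lack any improper symmetry element and so occur as enantiomeric pairs, giving 6 + 2 = 8 stereoisomers in total.

2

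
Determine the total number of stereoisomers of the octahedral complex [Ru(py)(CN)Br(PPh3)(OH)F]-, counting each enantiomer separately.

30

The six octahedral sites form three mutually perpendicular trans pairs.
Exhaustive case analysis gives 15 geometric isomers.
Of these, 15 lack any improper symmetry element and so occur as enantiomeric pairs, giving 15 + 15 = 30 stereoisomers in total.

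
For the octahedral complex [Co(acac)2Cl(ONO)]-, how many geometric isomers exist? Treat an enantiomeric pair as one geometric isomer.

An octahedron has six vertices in three trans pairs; every non-trans pair is cis.
Each acac is bidentate and must span two cis positions.
Working through the distinct placements yields 2 geometric isomers: Cl and ONO mutually trans; Cl and ONO mutually cis (chiral).

2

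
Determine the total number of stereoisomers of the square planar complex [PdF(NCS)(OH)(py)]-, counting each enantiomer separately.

In a square planar complex each vertex has one trans partner and two cis neighbours.
The distinct arrangements are (3 in all): (F/OH trans, NCS/py trans); (F/py trans, NCS/OH trans); (F/NCS trans, OH/py trans).
Each arrangement has an internal mirror plane or centre of symmetry, so none is chiral.

3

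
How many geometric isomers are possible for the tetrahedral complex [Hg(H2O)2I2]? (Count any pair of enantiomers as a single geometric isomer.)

1

All four vertices of a tetrahedron are equivalent and mutually adjacent, so cis/trans isomerism cannot arise.
Only one geometric arrangement is possible.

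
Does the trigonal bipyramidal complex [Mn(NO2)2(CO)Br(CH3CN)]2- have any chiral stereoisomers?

yes

In a trigonal bipyramid the two axial positions differ from the three equatorial ones.
Placing the ligands in turn and identifying arrangements related by rotation or reflection leaves 7 distinct geometric isomers.
Of these, 3 lack any improper symmetry element and so occur as enantiomeric pairs, giving 7 + 3 = 10 stereoisomers in total.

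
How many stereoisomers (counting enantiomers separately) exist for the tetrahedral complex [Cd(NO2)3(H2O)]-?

1

Only one geometric arrangement is possible.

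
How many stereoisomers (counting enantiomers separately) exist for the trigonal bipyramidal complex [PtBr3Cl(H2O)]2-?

4

The distinct arrangements are (4 in all): Cl equatorial, H2O equatorial; Cl axial, H2O equatorial; Cl equatorial, H2O axial; Cl axial, H2O axial.
Each arrangement has an internal mirror plane or centre of symmetry, so none is chiral.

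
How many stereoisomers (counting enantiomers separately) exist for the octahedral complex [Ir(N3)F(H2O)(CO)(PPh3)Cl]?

In an octahedral complex each vertex has one trans partner and four cis neighbours.
Exhaustive case analysis gives 15 geometric isomers.
Of these, 15 lack any improper symmetry element and so occur as enantiomeric pairs, giving 15 + 15 = 30 stereoisomers in total.

30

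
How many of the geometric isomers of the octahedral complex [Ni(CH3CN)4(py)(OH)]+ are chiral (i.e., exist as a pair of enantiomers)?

An octahedron has six vertices in three trans pairs; every non-trans pair is cis.
Systematic placement gives 2 geometric isomers: py and OH mutually trans; py and OH mutually cis.
Each arrangement has an internal mirror plane or centre of symmetry, so none is chiral.

0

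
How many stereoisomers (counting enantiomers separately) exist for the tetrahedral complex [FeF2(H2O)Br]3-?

1

All four vertices of a tetrahedron are equivalent and mutually adjacent, so cis/trans isomerism cannot arise.
Only one geometric arrangement is possible.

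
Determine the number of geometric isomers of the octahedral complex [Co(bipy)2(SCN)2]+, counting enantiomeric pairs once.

2

In an octahedral complex each vertex has one trans partner and four cis neighbours.
Each bipy is bidentate and must span two cis positions.
The distinct arrangements are (2 in all): SCN trans; SCN cis (chiral).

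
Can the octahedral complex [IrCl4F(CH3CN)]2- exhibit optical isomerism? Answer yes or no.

An octahedron has six vertices in three trans pairs; every non-trans pair is cis.
Working through the distinct placements yields 2 geometric isomers: F and CH3CN mutually cis; F and CH3CN mutually trans.
Each arrangement has an internal mirror plane or centre of symmetry, so none is chiral.

no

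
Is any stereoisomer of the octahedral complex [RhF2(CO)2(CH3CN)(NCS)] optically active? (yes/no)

The six octahedral sites form three mutually perpendicular trans pairs.
There are 6 geometric isomers: F cis, CO cis (3 arrangements, 2 chiral); F trans, CO cis; F cis, CO trans; F trans, CO trans.
Of these, 2 lack any improper symmetry element and so occur as enantiomeric pairs, giving 6 + 2 = 8 stereoisomers in total.

yes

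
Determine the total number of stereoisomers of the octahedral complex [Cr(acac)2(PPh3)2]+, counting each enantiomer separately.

Each acac is bidentate and must span two cis positions.
The distinct arrangements are (2 in all): PPh3 trans; PPh3 cis (chiral).
One of these lacks any improper symmetry element and so occurs as an enantiomeric pair, giving 2 + 1 = 3 stereoisomers in total.

3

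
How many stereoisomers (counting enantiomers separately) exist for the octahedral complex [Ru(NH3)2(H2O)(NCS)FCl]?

15

The six octahedral sites form three mutually perpendicular trans pairs.
Systematic enumeration (placing each ligand type in turn and discarding arrangements equivalent by rotation or reflection) gives 9 geometric isomers.
Of these, 6 lack any improper symmetry element and so occur as enantiomeric pairs, giving 9 + 6 = 15 stereoisomers in total.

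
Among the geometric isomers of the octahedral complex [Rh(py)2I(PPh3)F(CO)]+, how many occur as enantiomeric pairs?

6

Exhaustive case analysis gives 9 geometric isomers.
Of these, 6 lack any improper symmetry element and so occur as enantiomeric pairs, giving 9 + 6 = 15 stereoisomers in total.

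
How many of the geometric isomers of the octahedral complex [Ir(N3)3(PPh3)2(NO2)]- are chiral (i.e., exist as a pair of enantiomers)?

0

The six octahedral sites form three mutually perpendicular trans pairs.
Systematic placement gives 3 geometric isomers: N3 mer, PPh3 trans; N3 mer, PPh3 cis; N3 fac, PPh3 cis.
Each arrangement has an internal mirror plane or centre of symmetry, so none is chiral.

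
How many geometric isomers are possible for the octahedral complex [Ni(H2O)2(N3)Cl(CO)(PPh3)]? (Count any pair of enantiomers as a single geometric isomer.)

9

An octahedron has six vertices in three trans pairs; every non-trans pair is cis.
Placing the ligands in turn and identifying arrangements related by rotation or reflection leaves 9 distinct geometric isomers.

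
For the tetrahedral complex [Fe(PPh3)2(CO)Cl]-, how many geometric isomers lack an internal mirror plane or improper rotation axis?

0

In a tetrahedral complex all four positions are equivalent and every pair of ligands is adjacent — there is no cis/trans distinction.
Only one geometric arrangement is possible.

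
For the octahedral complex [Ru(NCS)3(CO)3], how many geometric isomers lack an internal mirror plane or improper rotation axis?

0

The six octahedral sites form three mutually perpendicular trans pairs.
The distinct arrangements are (2 in all): NCS mer; NCS fac.
Each arrangement has an internal mirror plane or centre of symmetry, so none is chiral.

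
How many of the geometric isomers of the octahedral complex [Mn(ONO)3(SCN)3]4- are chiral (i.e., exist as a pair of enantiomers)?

0

There are 2 geometric isomers: ONO mer; ONO fac.
Each arrangement has an internal mirror plane or centre of symmetry, so none is chiral.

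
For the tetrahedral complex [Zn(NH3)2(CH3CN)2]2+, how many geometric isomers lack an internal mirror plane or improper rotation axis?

Only one geometric arrangement is possible.

0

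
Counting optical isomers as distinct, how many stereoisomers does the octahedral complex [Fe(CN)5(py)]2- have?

Only one geometric arrangement is possible.

1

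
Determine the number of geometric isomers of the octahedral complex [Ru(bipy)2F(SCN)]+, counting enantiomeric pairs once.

2

The six octahedral sites form three mutually perpendicular trans pairs.
Each bipy is bidentate and must span two cis positions.
Systematic placement gives 2 geometric isomers: F and SCN mutually trans; F and SCN mutually cis (chiral).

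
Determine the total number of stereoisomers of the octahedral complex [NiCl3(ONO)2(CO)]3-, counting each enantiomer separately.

3

In an octahedral complex each vertex has one trans partner and four cis neighbours.
There are 3 geometric isomers: Cl mer, ONO trans; Cl fac, ONO cis; Cl mer, ONO cis.
Each arrangement has an internal mirror plane or centre of symmetry, so none is chiral.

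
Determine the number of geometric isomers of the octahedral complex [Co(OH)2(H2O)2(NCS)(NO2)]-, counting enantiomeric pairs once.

6

The six octahedral sites form three mutually perpendicular trans pairs.
The distinct arrangements are (6 in all): OH trans, H2O trans; OH cis, H2O trans; OH trans, H2O cis; OH cis, H2O cis (3 arrangements, 2 chiral).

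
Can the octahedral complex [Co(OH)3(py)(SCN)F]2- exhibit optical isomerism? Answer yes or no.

In an octahedral complex each vertex has one trans partner and four cis neighbours.
There are 4 geometric isomers: OH mer (3 arrangements); OH fac (chiral).
One of these lacks any improper symmetry element and so occurs as an enantiomeric pair, giving 4 + 1 = 5 stereoisomers in total.

yes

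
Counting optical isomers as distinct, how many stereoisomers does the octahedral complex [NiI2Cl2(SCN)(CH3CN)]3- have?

8

The six octahedral sites form three mutually perpendicular trans pairs.
The distinct arrangements are (6 in all): I cis, Cl cis (3 arrangements, 2 chiral); I trans, Cl cis; I cis, Cl trans; I trans, Cl trans.
Of these, 2 lack any improper symmetry element and so occur as enantiomeric pairs, giving 6 + 2 = 8 stereoisomers in total.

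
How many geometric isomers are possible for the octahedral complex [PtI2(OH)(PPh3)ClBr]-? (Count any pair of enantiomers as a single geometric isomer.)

An octahedron has six vertices in three trans pairs; every non-trans pair is cis.
Exhaustive case analysis gives 9 geometric isomers.

9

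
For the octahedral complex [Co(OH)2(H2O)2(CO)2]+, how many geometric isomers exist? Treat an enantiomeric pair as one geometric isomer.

5

The six octahedral sites form three mutually perpendicular trans pairs.
Systematic placement gives 5 geometric isomers: OH trans, H2O trans, CO trans; OH cis, H2O cis, CO trans; OH trans, H2O cis, CO cis; OH cis, H2O cis, CO cis (chiral); OH cis, H2O trans, CO cis.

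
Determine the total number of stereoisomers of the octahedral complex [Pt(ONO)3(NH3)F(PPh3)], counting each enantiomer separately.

In an octahedral complex each vertex has one trans partner and four cis neighbours.
The distinct arrangements are (4 in all): ONO mer (3 arrangements); ONO fac (chiral).
One of these lacks any improper symmetry element and so occurs as an enantiomeric pair, giving 4 + 1 = 5 stereoisomers in total.

5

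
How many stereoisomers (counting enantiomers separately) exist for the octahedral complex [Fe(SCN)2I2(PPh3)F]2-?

8

In an octahedral complex each vertex has one trans partner and four cis neighbours.
Working through the distinct placements yields 6 geometric isomers: SCN trans, I cis; SCN cis, I cis (3 arrangements, 2 chiral); SCN trans, I trans; SCN cis, I trans.
Of these, 2 lack any improper symmetry element and so occur as enantiomeric pairs, giving 6 + 2 = 8 stereoisomers in total.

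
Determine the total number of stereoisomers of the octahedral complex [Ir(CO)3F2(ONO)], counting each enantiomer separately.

Systematic placement gives 3 geometric isomers: CO mer, F cis; CO mer, F trans; CO fac, F cis.
Each arrangement has an internal mirror plane or centre of symmetry, so none is chiral.

3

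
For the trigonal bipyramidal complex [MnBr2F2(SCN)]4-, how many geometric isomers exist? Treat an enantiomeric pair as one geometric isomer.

5

A trigonal bipyramid has two axial and three equatorial sites, which are chemically inequivalent.
Exhaustive case analysis gives 5 geometric isomers.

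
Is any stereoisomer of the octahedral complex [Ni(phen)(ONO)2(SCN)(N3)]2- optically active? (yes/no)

The six octahedral sites form three mutually perpendicular trans pairs.
Each phen is bidentate and must span two cis positions.
There are 4 geometric isomers: ONO cis (3 arrangements, 2 chiral); ONO trans.
Of these, 2 lack any improper symmetry element and so occur as enantiomeric pairs, giving 4 + 2 = 6 stereoisomers in total.

yes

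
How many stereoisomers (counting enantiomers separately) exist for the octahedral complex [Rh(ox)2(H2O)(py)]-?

3

The six octahedral sites form three mutually perpendicular trans pairs.
Each ox is bidentate and must span two cis positions.
Systematic placement gives 2 geometric isomers: H2O and py mutually cis (chiral); H2O and py mutually trans.
One of these lacks any improper symmetry element and so occurs as an enantiomeric pair, giving 2 + 1 = 3 stereoisomers in total.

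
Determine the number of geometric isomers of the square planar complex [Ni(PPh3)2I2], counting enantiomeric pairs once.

2

A square has two trans pairs of vertices; adjacent vertices are cis.
There are 2 geometric isomers: PPh3 cis; PPh3 trans.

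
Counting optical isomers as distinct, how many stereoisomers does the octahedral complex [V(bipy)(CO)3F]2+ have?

An octahedron has six vertices in three trans pairs; every non-trans pair is cis.
Each bipy is bidentate and must span two cis positions.
There are 2 geometric isomers: CO mer; CO fac.
Each arrangement has an internal mirror plane or centre of symmetry, so none is chiral.

2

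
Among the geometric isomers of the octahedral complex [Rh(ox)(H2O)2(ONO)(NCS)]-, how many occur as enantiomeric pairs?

2

In an octahedral complex each vertex has one trans partner and four cis neighbours.
Each ox is bidentate and must span two cis positions.
There are 4 geometric isomers: H2O trans; H2O cis (3 arrangements, 2 chiral).
Of these, 2 lack any improper symmetry element and so occur as enantiomeric pairs, giving 4 + 2 = 6 stereoisomers in total.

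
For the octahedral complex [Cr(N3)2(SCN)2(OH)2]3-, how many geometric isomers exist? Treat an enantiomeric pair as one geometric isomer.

5

In an octahedral complex each vertex has one trans partner and four cis neighbours.
There are 5 geometric isomers: N3 trans, SCN trans, OH trans; N3 trans, SCN cis, OH cis; N3 cis, SCN trans, OH cis; N3 cis, SCN cis, OH cis (chiral); N3 cis, SCN cis, OH trans.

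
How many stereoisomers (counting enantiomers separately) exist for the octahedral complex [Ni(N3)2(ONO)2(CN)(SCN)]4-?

In an octahedral complex each vertex has one trans partner and four cis neighbours.
Working through the distinct placements yields 6 geometric isomers: N3 cis, ONO cis (3 arrangements, 2 chiral); N3 cis, ONO trans; N3 trans, ONO cis; N3 trans, ONO trans.
Of these, 2 lack any improper symmetry element and so occur as enantiomeric pairs, giving 6 + 2 = 8 stereoisomers in total.

8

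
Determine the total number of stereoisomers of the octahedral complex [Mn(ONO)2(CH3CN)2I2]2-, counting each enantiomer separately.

6

An octahedron has six vertices in three trans pairs; every non-trans pair is cis.
Working through the distinct placements yields 5 geometric isomers: ONO trans, CH3CN trans, I trans; ONO cis, CH3CN trans, I cis; ONO trans, CH3CN cis, I cis; ONO cis, CH3CN cis, I cis (chiral); ONO cis, CH3CN cis, I trans.
One of these lacks any improper symmetry element and so occurs as an enantiomeric pair, giving 5 + 1 = 6 stereoisomers in total.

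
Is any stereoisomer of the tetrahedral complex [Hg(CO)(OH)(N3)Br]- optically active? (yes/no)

yes

Only one geometric arrangement is possible; it has no improper symmetry element, so it exists as a pair of enantiomers (2 stereoisomers).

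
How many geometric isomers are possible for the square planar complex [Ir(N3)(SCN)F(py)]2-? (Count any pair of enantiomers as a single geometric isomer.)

3

Systematic placement gives 3 geometric isomers: (F/SCN trans, N3/py trans); (F/py trans, N3/SCN trans); (F/N3 trans, SCN/py trans).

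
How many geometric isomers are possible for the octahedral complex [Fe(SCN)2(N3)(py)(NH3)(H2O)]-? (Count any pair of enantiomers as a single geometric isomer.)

9

In an octahedral complex each vertex has one trans partner and four cis neighbours.
Placing the ligands in turn and identifying arrangements related by rotation or reflection leaves 9 distinct geometric isomers.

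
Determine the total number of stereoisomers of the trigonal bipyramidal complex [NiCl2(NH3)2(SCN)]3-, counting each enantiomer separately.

6

In a trigonal bipyramid the two axial positions differ from the three equatorial ones.
Exhaustive case analysis gives 5 geometric isomers.
One of these lacks any improper symmetry element and so occurs as an enantiomeric pair, giving 5 + 1 = 6 stereoisomers in total.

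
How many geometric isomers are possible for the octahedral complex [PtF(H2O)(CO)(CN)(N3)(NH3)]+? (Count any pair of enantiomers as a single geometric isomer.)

Placing the ligands in turn and identifying arrangements related by rotation or reflection leaves 15 distinct geometric isomers.

15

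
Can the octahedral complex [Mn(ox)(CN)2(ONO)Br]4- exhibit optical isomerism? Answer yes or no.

In an octahedral complex each vertex has one trans partner and four cis neighbours.
Each ox is bidentate and must span two cis positions.
There are 4 geometric isomers: CN cis (3 arrangements, 2 chiral); CN trans.
Of these, 2 lack any improper symmetry element and so occur as enantiomeric pairs, giving 4 + 2 = 6 stereoisomers in total.

yes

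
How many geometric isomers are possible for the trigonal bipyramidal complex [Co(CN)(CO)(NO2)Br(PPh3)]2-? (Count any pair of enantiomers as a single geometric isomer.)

In a trigonal bipyramid the two axial positions differ from the three equatorial ones.
Exhaustive case analysis gives 10 geometric isomers.

10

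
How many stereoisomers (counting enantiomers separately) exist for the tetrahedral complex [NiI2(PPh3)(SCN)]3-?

1

All four vertices of a tetrahedron are equivalent and mutually adjacent, so cis/trans isomerism cannot arise.
Only one geometric arrangement is possible.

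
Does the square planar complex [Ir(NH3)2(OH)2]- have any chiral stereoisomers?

A square has two trans pairs of vertices; adjacent vertices are cis.
Working through the distinct placements yields 2 geometric isomers: NH3 cis; NH3 trans.
Each arrangement has an internal mirror plane or centre of symmetry, so none is chiral.

no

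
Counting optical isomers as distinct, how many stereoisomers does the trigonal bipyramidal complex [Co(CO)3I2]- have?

3

There are 3 geometric isomers: I both equatorial; I one axial, one equatorial; I both axial.
Each arrangement has an internal mirror plane or centre of symmetry, so none is chiral.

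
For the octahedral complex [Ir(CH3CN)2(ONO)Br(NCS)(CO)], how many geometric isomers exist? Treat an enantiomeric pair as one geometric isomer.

The six octahedral sites form three mutually perpendicular trans pairs.
Exhaustive case analysis gives 9 geometric isomers.

9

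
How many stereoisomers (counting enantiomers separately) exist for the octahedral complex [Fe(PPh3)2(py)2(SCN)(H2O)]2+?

In an octahedral complex each vertex has one trans partner and four cis neighbours.
Systematic placement gives 6 geometric isomers: PPh3 cis, py trans; PPh3 cis, py cis (3 arrangements, 2 chiral); PPh3 trans, py trans; PPh3 trans, py cis.
Of these, 2 lack any improper symmetry element and so occur as enantiomeric pairs, giving 6 + 2 = 8 stereoisomers in total.

8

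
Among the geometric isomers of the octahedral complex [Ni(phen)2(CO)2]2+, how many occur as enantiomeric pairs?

1

An octahedron has six vertices in three trans pairs; every non-trans pair is cis.
Each phen is bidentate and must span two cis positions.
Systematic placement gives 2 geometric isomers: CO trans; CO cis (chiral).
One of these lacks any improper symmetry element and so occurs as an enantiomeric pair, giving 2 + 1 = 3 stereoisomers in total.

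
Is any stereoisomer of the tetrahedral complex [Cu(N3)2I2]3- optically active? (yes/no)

In a tetrahedral complex all four positions are equivalent and every pair of ligands is adjacent — there is no cis/trans distinction.
Only one geometric arrangement is possible.

no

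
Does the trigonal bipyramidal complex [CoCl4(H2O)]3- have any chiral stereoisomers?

no

In a trigonal bipyramid the two axial positions differ from the three equatorial ones.
Working through the distinct placements yields 2 geometric isomers: H2O equatorial; H2O axial.
Each arrangement has an internal mirror plane or centre of symmetry, so none is chiral.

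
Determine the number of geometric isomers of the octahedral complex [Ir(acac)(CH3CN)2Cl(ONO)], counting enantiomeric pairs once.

4

An octahedron has six vertices in three trans pairs; every non-trans pair is cis.
Each acac is bidentate and must span two cis positions.
There are 4 geometric isomers: CH3CN trans; CH3CN cis (3 arrangements, 2 chiral).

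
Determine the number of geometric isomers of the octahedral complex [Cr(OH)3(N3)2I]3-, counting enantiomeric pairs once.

3

An octahedron has six vertices in three trans pairs; every non-trans pair is cis.
The distinct arrangements are (3 in all): OH mer, N3 cis; OH mer, N3 trans; OH fac, N3 cis.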